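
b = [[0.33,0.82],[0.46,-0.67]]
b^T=[[0.33, 0.46], [0.82, -0.67]]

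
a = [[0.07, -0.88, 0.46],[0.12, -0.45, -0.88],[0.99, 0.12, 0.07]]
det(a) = 0.991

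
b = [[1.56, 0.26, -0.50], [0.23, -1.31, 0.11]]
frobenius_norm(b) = 2.13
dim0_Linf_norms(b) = [1.56, 1.31, 0.5]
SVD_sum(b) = [[1.55, 0.31, -0.5], [-0.06, -0.01, 0.02]] + [[0.01, -0.05, 0.00], [0.29, -1.30, 0.09]]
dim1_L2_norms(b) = [1.66, 1.33]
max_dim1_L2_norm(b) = 1.66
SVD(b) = [[-1.00, 0.04], [0.04, 1.0]] @ diag([1.6590943242423533, 1.334056229424686]) @ [[-0.93,-0.19,0.30], [0.22,-0.97,0.07]]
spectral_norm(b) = 1.66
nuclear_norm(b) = 2.99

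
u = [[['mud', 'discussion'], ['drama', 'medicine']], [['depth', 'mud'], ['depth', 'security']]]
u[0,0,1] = 'discussion'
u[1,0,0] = 'depth'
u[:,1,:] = [['drama', 'medicine'], ['depth', 'security']]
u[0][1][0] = 'drama'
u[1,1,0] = 'depth'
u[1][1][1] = 'security'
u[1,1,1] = 'security'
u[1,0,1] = 'mud'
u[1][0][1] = 'mud'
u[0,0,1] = 'discussion'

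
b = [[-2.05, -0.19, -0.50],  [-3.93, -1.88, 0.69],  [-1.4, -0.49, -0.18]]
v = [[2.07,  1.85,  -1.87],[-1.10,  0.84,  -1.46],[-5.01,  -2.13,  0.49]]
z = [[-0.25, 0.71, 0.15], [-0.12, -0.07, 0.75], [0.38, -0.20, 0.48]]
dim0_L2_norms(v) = [5.53, 2.94, 2.42]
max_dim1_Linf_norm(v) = 5.01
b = z @ v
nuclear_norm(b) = 6.17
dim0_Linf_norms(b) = [3.93, 1.88, 0.69]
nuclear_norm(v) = 8.98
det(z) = 0.22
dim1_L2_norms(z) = [0.77, 0.76, 0.64]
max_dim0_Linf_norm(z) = 0.75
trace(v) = 3.40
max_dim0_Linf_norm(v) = 5.01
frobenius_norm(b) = 5.12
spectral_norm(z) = 0.92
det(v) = -3.31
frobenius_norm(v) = 6.72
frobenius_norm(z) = 1.26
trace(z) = 0.16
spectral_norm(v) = 6.20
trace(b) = -4.11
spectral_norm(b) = 5.01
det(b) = -0.72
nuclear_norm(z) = 2.03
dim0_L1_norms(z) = [0.75, 0.98, 1.38]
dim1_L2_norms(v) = [3.35, 2.01, 5.47]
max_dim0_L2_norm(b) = 4.65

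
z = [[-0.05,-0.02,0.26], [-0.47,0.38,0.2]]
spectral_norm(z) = 0.65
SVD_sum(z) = [[-0.09, 0.07, 0.05],[-0.46, 0.36, 0.24]] + [[0.04, -0.09, 0.21], [-0.01, 0.02, -0.04]]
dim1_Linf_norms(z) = [0.26, 0.47]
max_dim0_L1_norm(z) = 0.52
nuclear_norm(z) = 0.89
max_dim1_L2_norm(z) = 0.64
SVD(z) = [[0.19, 0.98],[0.98, -0.19]] @ diag([0.6469517241019782, 0.23927696646664026]) @ [[-0.73, 0.57, 0.38], [0.17, -0.39, 0.91]]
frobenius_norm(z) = 0.69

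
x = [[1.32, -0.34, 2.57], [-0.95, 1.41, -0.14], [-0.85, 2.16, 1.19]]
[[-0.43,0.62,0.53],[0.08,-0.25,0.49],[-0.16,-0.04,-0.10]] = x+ [[-1.75, 0.96, -2.04], [1.03, -1.66, 0.63], [0.69, -2.2, -1.29]]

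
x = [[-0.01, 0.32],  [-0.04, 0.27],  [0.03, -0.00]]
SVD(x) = [[0.76, -0.41], [0.65, 0.47], [-0.01, -0.78]] @ diag([0.42003280141429056, 0.03837246064644855]) @ [[-0.08, 1.00], [-1.0, -0.08]]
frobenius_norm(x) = 0.42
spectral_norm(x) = 0.42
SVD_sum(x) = [[-0.03,  0.32], [-0.02,  0.27], [0.00,  -0.0]] + [[0.02, 0.00], [-0.02, -0.0], [0.03, 0.0]]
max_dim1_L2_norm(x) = 0.32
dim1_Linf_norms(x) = [0.32, 0.27, 0.03]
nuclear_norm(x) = 0.46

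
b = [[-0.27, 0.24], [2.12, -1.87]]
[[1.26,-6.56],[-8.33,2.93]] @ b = [[-14.25, 12.57], [8.46, -7.48]]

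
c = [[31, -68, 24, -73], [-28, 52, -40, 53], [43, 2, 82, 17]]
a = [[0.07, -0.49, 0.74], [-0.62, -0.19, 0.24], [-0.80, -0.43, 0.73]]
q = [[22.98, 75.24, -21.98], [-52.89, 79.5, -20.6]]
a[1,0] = -0.617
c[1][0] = -28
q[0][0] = 22.98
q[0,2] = -21.98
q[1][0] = -52.89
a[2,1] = -0.427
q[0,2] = -21.98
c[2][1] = 2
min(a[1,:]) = -0.617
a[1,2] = 0.241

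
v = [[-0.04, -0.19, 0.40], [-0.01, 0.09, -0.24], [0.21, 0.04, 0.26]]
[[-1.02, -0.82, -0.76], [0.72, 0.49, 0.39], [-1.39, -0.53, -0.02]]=v @ [[-4.33, 0.51, 2.1], [1.81, -0.73, -0.1], [-2.12, -2.34, -1.74]]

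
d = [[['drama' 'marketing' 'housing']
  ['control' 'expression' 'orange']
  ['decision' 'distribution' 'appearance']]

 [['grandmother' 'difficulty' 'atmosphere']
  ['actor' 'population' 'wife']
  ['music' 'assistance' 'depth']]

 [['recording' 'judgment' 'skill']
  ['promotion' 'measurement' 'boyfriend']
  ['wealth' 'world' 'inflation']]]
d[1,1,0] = 'actor'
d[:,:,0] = [['drama', 'control', 'decision'], ['grandmother', 'actor', 'music'], ['recording', 'promotion', 'wealth']]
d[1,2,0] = 'music'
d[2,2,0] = 'wealth'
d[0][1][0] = 'control'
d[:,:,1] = [['marketing', 'expression', 'distribution'], ['difficulty', 'population', 'assistance'], ['judgment', 'measurement', 'world']]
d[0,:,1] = ['marketing', 'expression', 'distribution']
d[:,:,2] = [['housing', 'orange', 'appearance'], ['atmosphere', 'wife', 'depth'], ['skill', 'boyfriend', 'inflation']]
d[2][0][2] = 'skill'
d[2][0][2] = 'skill'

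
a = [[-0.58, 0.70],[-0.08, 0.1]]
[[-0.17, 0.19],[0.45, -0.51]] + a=[[-0.75, 0.89],[0.37, -0.41]]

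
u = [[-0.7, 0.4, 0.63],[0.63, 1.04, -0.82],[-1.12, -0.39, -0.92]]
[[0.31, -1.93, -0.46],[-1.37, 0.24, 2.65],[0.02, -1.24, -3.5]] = u @ [[-0.28, 1.79, 2.1], [-0.67, -1.13, 1.69], [0.60, -0.35, 0.53]]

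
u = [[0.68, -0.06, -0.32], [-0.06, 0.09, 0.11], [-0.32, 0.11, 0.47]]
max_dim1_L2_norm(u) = 0.75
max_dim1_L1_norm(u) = 1.06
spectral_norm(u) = 0.93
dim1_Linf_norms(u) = [0.68, 0.11, 0.47]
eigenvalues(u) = [0.93, 0.25, 0.06]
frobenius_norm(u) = 0.96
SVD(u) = [[-0.80, -0.60, 0.07], [0.13, -0.28, -0.95], [0.59, -0.75, 0.31]] @ diag([0.9271488678530567, 0.25403975919102756, 0.05881137295591572]) @ [[-0.8, 0.13, 0.59], [-0.6, -0.28, -0.75], [0.07, -0.95, 0.31]]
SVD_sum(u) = [[0.59, -0.10, -0.44], [-0.1, 0.02, 0.07], [-0.44, 0.07, 0.32]] + [[0.09, 0.04, 0.11], [0.04, 0.02, 0.05], [0.11, 0.05, 0.14]] + [[0.00,  -0.0,  0.00], [-0.0,  0.05,  -0.02], [0.0,  -0.02,  0.01]]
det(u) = 0.01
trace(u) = 1.24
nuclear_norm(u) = 1.24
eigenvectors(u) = [[0.80, -0.60, 0.07], [-0.13, -0.28, -0.95], [-0.59, -0.75, 0.31]]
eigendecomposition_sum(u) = [[0.59, -0.10, -0.44], [-0.1, 0.02, 0.07], [-0.44, 0.07, 0.32]] + [[0.09,0.04,0.11], [0.04,0.02,0.05], [0.11,0.05,0.14]] + [[0.00,-0.00,0.00], [-0.00,0.05,-0.02], [0.00,-0.02,0.01]]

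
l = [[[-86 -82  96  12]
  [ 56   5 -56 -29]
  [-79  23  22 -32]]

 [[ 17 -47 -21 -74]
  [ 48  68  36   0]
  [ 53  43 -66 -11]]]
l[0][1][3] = -29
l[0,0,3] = 12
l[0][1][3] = -29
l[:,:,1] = [[-82, 5, 23], [-47, 68, 43]]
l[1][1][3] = 0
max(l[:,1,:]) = 68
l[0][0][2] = 96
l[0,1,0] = 56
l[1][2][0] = 53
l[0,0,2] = 96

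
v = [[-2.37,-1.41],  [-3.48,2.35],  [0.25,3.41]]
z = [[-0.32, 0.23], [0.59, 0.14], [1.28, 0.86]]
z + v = [[-2.69, -1.18], [-2.89, 2.49], [1.53, 4.27]]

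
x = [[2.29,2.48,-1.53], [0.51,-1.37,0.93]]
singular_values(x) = [3.85, 1.37]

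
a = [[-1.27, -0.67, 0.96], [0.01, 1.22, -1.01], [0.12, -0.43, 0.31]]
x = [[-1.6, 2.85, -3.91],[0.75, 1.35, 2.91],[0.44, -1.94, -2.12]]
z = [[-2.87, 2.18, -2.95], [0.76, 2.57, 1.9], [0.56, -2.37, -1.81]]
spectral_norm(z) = 4.70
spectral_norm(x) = 5.60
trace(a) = 0.26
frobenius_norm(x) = 6.73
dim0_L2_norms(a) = [1.28, 1.46, 1.43]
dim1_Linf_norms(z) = [2.95, 2.57, 2.37]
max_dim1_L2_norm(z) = 4.66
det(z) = 15.30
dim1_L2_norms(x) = [5.1, 3.29, 2.91]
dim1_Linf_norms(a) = [1.27, 1.22, 0.43]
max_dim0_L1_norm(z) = 7.12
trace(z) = -2.11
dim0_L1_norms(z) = [4.19, 7.12, 6.66]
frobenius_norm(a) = 2.41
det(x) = 11.74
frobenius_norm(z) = 6.46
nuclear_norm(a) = 3.21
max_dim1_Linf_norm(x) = 3.91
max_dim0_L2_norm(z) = 4.12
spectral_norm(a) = 2.18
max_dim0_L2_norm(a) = 1.46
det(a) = 0.01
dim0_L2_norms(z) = [3.02, 4.12, 3.95]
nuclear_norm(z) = 9.81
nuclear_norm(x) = 9.86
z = x + a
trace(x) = -2.37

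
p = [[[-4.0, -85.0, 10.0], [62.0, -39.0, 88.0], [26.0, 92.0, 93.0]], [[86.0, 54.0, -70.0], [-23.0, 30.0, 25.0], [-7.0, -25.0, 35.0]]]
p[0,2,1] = 92.0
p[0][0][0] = -4.0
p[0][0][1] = -85.0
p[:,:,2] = [[10.0, 88.0, 93.0], [-70.0, 25.0, 35.0]]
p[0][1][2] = 88.0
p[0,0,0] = -4.0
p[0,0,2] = 10.0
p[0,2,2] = 93.0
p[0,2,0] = 26.0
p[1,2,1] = -25.0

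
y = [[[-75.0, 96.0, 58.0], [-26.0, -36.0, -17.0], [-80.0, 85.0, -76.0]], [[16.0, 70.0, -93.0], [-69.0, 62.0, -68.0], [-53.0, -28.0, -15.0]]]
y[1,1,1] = 62.0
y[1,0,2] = -93.0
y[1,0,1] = 70.0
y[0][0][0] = -75.0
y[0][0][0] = -75.0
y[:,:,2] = [[58.0, -17.0, -76.0], [-93.0, -68.0, -15.0]]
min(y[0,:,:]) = -80.0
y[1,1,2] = -68.0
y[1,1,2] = -68.0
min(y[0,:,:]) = -80.0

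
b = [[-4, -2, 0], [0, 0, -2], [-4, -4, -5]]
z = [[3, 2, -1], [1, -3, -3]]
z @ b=[[-8, -2, 1], [8, 10, 21]]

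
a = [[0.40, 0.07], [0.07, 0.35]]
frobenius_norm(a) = 0.54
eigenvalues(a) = [0.45, 0.3]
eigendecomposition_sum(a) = [[0.3, 0.21], [0.21, 0.15]] + [[0.10, -0.14], [-0.14, 0.20]]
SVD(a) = [[-0.82, -0.58], [-0.58, 0.82]] @ diag([0.44933034373659253, 0.30066965626340747]) @ [[-0.82, -0.58],[-0.58, 0.82]]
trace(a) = 0.75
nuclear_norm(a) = 0.75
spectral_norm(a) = 0.45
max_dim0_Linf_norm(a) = 0.4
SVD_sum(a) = [[0.3, 0.21], [0.21, 0.15]] + [[0.10, -0.14], [-0.14, 0.20]]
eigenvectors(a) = [[0.82, -0.58], [0.58, 0.82]]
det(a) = 0.14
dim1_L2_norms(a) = [0.41, 0.36]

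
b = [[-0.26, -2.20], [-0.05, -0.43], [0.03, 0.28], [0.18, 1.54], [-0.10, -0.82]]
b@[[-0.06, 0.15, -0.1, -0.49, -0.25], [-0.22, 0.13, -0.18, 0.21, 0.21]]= [[0.50, -0.32, 0.42, -0.33, -0.40], [0.1, -0.06, 0.08, -0.07, -0.08], [-0.06, 0.04, -0.05, 0.04, 0.05], [-0.35, 0.23, -0.3, 0.24, 0.28], [0.19, -0.12, 0.16, -0.12, -0.15]]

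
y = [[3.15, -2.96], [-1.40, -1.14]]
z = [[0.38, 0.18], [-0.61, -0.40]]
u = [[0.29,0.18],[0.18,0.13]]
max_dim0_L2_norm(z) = 0.72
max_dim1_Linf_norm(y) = 3.15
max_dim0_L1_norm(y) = 4.55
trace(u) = 0.42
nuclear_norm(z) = 0.89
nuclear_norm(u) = 0.42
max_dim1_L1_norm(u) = 0.47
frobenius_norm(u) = 0.41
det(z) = -0.04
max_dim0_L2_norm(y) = 3.45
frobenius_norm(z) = 0.84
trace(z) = -0.02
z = y @ u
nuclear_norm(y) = 6.12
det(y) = -7.74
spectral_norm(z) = 0.84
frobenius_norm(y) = 4.68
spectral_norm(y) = 4.33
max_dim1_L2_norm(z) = 0.73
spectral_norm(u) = 0.41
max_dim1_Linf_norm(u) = 0.29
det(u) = 0.01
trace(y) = 2.01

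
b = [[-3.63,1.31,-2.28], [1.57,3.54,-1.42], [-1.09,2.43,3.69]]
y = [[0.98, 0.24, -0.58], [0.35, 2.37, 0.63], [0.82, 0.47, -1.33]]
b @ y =[[-4.97, 1.16, 5.96], [1.61, 8.10, 3.21], [2.81, 7.23, -2.74]]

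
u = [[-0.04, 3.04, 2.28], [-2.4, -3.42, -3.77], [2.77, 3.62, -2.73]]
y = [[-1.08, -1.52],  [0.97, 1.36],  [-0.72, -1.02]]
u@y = [[1.35, 1.87], [1.99, 2.84], [2.49, 3.5]]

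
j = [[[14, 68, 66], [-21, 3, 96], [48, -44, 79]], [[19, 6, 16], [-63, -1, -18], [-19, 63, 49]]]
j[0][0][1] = 68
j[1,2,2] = 49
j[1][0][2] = 16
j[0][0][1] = 68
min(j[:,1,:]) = -63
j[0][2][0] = 48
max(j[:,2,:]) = 79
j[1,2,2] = 49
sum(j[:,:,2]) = 288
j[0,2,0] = 48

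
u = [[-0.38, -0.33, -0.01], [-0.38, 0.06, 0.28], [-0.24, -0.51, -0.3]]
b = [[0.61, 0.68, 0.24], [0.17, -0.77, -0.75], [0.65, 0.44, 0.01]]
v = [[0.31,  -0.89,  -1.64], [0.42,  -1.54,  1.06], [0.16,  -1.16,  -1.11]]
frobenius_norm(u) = 0.94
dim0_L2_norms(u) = [0.59, 0.61, 0.41]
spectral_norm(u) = 0.78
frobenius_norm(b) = 1.64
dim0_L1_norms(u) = [1.0, 0.9, 0.59]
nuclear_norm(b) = 2.26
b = v @ u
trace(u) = -0.62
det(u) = 0.01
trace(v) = -2.34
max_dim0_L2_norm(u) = 0.61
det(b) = 0.00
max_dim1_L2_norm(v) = 1.92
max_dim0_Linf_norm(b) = 0.77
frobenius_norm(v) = 3.14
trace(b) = -0.15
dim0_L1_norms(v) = [0.89, 3.59, 3.81]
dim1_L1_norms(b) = [1.53, 1.69, 1.1]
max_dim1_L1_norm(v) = 3.02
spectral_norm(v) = 2.46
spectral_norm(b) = 1.40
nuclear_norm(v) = 4.56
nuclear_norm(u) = 1.33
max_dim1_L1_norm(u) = 1.05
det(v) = 0.74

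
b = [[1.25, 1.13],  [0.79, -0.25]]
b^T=[[1.25, 0.79], [1.13, -0.25]]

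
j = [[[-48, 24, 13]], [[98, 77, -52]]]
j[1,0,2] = -52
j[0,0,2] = 13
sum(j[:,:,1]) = 101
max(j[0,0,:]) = 24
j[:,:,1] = [[24], [77]]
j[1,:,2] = [-52]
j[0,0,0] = -48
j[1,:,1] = [77]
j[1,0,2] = -52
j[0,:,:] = [[-48, 24, 13]]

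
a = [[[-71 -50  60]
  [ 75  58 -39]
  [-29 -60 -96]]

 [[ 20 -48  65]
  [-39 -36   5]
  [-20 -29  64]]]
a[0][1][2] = -39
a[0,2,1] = -60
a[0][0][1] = -50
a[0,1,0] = 75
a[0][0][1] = -50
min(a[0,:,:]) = -96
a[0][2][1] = -60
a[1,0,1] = -48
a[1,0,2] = 65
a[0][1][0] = 75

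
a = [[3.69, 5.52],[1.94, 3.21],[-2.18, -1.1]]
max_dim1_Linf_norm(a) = 5.52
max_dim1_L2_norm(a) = 6.64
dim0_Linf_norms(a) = [3.69, 5.52]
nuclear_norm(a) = 9.11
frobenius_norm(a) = 8.01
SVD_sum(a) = [[3.86, 5.4], [2.17, 3.04], [-1.26, -1.76]] + [[-0.17,  0.12], [-0.23,  0.17], [-0.92,  0.66]]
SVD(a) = [[-0.84, -0.17], [-0.47, -0.24], [0.27, -0.95]] @ diag([7.918620914988432, 1.1882940733285605]) @ [[-0.58, -0.81],[0.81, -0.58]]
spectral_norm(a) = 7.92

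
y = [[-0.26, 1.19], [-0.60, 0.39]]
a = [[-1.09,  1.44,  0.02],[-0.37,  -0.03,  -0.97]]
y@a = [[-0.16, -0.41, -1.16], [0.51, -0.88, -0.39]]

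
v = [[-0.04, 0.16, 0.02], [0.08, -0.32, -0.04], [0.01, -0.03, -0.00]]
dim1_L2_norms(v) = [0.17, 0.33, 0.03]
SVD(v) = [[-0.45, 0.04, 0.89], [0.89, -0.08, 0.45], [0.08, 1.00, 0.00]] @ diag([0.3728000176971682, 0.004488519242580663, 1.6132835432675657e-17]) @ [[0.24,-0.96,-0.12],[0.55,0.03,0.84],[-0.8,-0.27,0.53]]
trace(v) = -0.36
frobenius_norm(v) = 0.37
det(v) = 0.00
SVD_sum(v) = [[-0.04,  0.16,  0.02], [0.08,  -0.32,  -0.04], [0.01,  -0.03,  -0.0]] + [[0.0, 0.0, 0.0], [-0.00, -0.0, -0.0], [0.0, 0.0, 0.0]] + [[-0.0,  -0.00,  0.0], [-0.0,  -0.0,  0.0], [-0.00,  -0.0,  0.00]]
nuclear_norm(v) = 0.38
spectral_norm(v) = 0.37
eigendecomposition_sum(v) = [[-0.04, 0.16, 0.02], [0.08, -0.32, -0.04], [0.01, -0.03, -0.0]] + [[-0.0, -0.00, -0.0], [-0.0, -0.00, -0.0], [0.0, 0.0, 0.0]] + [[0.0,0.0,0.00], [-0.0,-0.0,-0.00], [0.0,0.0,0.0]]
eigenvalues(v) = [-0.36, -0.0, 0.0]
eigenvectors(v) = [[0.45, -0.8, 0.05], [-0.89, -0.27, -0.11], [-0.09, 0.53, 0.99]]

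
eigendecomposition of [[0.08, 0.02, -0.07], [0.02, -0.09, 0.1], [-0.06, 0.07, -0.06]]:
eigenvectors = [[0.23, -0.92, 0.31], [-0.77, 0.1, 0.75], [0.6, 0.37, 0.59]]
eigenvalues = [-0.17, 0.11, -0.0]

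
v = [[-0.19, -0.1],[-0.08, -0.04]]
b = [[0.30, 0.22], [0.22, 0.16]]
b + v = [[0.11, 0.12],[0.14, 0.12]]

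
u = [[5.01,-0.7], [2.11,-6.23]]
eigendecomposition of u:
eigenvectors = [[0.98, 0.06],  [0.19, 1.0]]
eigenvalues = [4.88, -6.1]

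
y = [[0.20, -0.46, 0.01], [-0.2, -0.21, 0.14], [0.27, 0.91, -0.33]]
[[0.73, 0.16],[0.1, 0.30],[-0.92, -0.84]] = y@[[0.74, -0.58], [-1.27, -0.60], [-0.10, 0.42]]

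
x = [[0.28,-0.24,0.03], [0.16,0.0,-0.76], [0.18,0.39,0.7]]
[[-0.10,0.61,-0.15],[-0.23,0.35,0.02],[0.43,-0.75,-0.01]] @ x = [[0.04, -0.03, -0.57], [-0.0, 0.06, -0.26], [-0.00, -0.11, 0.58]]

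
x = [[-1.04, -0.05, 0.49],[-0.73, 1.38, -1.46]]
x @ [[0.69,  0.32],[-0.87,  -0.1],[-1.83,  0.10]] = [[-1.57, -0.28], [0.97, -0.52]]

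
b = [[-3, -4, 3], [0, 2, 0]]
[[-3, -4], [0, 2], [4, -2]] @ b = [[9, 4, -9], [0, 4, 0], [-12, -20, 12]]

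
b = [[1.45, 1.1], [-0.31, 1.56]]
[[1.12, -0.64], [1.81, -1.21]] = b @ [[-0.09, 0.13],  [1.14, -0.75]]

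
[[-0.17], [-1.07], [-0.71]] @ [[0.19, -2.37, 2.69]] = [[-0.03, 0.40, -0.46], [-0.2, 2.54, -2.88], [-0.13, 1.68, -1.91]]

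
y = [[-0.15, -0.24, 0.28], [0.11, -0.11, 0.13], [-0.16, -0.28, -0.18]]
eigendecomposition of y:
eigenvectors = [[(0.71+0j), (0.71-0j), -0.78+0.00j], [(0.19-0.34j), 0.19+0.34j, 0.44+0.00j], [(0.21+0.54j), 0.21-0.54j, 0.44+0.00j]]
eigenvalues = [(-0.13+0.33j), (-0.13-0.33j), (-0.17+0j)]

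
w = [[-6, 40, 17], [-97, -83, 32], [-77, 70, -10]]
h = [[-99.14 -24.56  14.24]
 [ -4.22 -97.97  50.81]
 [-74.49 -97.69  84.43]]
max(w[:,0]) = -6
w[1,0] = -97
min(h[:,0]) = -99.14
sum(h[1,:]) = -51.379999999999995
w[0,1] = 40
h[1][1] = -97.97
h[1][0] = -4.22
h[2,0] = -74.49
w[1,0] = -97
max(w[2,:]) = 70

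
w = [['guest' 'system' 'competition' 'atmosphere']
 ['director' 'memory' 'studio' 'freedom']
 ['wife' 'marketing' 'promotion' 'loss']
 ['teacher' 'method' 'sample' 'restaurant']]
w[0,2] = 'competition'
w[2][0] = 'wife'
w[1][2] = 'studio'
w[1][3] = 'freedom'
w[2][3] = 'loss'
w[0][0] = 'guest'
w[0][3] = 'atmosphere'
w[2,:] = ['wife', 'marketing', 'promotion', 'loss']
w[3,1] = 'method'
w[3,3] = 'restaurant'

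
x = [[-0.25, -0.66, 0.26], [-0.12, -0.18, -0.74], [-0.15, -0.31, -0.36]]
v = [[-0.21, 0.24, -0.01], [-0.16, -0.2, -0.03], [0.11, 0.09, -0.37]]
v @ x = [[0.03,0.10,-0.23], [0.07,0.15,0.12], [0.02,0.03,0.10]]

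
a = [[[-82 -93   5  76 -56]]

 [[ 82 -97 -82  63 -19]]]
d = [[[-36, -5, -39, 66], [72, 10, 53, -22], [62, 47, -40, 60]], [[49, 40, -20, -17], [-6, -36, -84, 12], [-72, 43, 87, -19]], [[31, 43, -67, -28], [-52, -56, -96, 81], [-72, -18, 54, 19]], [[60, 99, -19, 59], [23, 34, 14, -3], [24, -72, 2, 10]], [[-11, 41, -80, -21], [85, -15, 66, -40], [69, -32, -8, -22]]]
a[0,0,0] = -82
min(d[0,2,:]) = -40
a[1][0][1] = -97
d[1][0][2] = -20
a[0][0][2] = 5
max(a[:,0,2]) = 5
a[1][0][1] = -97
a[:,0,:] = [[-82, -93, 5, 76, -56], [82, -97, -82, 63, -19]]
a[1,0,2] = -82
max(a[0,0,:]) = 76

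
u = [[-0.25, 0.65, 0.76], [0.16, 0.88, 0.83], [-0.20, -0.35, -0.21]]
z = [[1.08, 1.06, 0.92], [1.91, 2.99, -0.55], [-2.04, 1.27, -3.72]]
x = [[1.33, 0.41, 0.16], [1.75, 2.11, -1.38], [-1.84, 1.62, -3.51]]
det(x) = -2.24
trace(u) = 0.42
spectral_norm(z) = 4.56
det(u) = -0.02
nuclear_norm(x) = 7.71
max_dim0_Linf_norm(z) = 3.72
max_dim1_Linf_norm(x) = 3.51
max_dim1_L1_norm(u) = 1.87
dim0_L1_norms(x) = [4.92, 4.14, 5.05]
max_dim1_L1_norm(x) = 6.97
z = x + u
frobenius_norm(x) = 5.45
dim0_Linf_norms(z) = [2.04, 2.99, 3.72]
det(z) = 5.31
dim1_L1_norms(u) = [1.66, 1.87, 0.76]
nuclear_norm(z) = 8.70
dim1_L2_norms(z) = [1.77, 3.59, 4.43]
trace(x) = -0.07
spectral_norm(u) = 1.62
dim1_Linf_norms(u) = [0.76, 0.88, 0.35]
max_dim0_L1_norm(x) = 5.05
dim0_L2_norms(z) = [3.0, 3.42, 3.87]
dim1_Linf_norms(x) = [1.33, 2.11, 3.51]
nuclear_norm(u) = 2.03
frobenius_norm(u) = 1.66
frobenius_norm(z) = 5.97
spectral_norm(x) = 4.54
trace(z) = 0.35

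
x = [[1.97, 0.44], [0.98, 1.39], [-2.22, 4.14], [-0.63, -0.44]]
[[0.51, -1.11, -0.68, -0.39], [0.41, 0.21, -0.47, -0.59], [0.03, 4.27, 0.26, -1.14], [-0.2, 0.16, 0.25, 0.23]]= x @ [[0.23,  -0.71,  -0.32,  -0.12], [0.13,  0.65,  -0.11,  -0.34]]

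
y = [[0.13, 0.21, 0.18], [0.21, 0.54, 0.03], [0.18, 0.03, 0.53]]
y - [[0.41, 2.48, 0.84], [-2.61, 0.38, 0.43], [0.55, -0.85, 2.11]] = [[-0.28, -2.27, -0.66], [2.82, 0.16, -0.4], [-0.37, 0.88, -1.58]]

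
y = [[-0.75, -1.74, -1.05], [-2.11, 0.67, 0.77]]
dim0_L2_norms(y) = [2.24, 1.86, 1.3]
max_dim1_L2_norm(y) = 2.34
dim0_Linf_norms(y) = [2.11, 1.74, 1.05]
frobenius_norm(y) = 3.19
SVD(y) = [[-0.38,0.93], [0.93,0.38]] @ diag([2.377736678319394, 2.1290533785170003]) @ [[-0.7,0.54,0.47],  [-0.70,-0.64,-0.32]]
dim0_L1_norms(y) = [2.86, 2.41, 1.82]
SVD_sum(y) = [[0.63, -0.48, -0.42], [-1.55, 1.18, 1.03]] + [[-1.38, -1.26, -0.63], [-0.56, -0.51, -0.26]]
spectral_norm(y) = 2.38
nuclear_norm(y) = 4.51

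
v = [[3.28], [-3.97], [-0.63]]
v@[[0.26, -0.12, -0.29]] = [[0.85, -0.39, -0.95], [-1.03, 0.48, 1.15], [-0.16, 0.08, 0.18]]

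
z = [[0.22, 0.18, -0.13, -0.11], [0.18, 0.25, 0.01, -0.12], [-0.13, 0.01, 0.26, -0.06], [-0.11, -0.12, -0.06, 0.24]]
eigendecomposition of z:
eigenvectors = [[0.61, 0.26, -0.74, -0.0], [0.61, -0.17, 0.44, 0.63], [-0.18, -0.84, -0.44, 0.26], [-0.47, 0.44, -0.23, 0.73]]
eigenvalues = [0.52, 0.33, 0.0, 0.12]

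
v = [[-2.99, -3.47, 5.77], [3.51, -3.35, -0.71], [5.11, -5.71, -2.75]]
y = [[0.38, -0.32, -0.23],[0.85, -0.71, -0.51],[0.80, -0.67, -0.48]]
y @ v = [[-3.43, 1.07, 3.05], [-7.64, 2.34, 6.81], [-7.20, 2.21, 6.41]]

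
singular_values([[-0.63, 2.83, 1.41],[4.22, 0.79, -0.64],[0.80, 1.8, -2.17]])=[4.67, 3.33, 2.23]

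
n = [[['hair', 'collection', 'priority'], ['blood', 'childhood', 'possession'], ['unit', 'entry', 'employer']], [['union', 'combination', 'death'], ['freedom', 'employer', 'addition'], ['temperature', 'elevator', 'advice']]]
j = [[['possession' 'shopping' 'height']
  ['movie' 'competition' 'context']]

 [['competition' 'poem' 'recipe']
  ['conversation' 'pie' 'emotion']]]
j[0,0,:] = ['possession', 'shopping', 'height']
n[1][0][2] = 'death'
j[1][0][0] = 'competition'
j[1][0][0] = 'competition'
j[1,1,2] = 'emotion'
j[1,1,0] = 'conversation'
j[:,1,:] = [['movie', 'competition', 'context'], ['conversation', 'pie', 'emotion']]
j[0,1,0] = 'movie'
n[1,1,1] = 'employer'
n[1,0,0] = 'union'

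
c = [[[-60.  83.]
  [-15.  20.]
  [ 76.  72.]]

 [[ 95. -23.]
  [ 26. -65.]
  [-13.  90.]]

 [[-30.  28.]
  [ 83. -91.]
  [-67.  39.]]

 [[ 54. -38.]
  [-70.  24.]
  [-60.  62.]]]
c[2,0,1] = 28.0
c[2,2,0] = -67.0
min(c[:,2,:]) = -67.0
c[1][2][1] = 90.0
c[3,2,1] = 62.0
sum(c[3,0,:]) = 16.0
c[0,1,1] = 20.0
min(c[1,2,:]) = -13.0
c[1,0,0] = 95.0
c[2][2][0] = -67.0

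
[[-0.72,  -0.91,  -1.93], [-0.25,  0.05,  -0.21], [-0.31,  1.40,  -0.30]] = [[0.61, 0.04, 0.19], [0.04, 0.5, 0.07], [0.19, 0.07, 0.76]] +[[-1.33, -0.95, -2.12], [-0.29, -0.45, -0.28], [-0.5, 1.33, -1.06]]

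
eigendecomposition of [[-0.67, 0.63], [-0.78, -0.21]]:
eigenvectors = [[-0.22+0.63j, -0.22-0.63j], [(-0.74+0j), -0.74-0.00j]]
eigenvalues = [(-0.44+0.66j), (-0.44-0.66j)]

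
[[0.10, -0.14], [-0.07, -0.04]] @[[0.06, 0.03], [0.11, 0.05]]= [[-0.01, -0.0], [-0.01, -0.0]]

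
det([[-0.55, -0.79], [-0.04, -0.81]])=0.414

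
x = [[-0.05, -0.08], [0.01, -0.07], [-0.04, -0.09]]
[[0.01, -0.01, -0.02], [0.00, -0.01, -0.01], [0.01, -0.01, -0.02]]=x @ [[-0.13, 0.03, 0.10], [-0.07, 0.09, 0.22]]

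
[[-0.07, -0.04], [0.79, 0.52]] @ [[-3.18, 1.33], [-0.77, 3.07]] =[[0.25, -0.22], [-2.91, 2.65]]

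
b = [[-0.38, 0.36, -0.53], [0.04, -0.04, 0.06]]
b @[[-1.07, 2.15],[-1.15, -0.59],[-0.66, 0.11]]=[[0.34, -1.09], [-0.04, 0.12]]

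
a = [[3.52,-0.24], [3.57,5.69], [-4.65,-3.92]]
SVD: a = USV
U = [[-0.25, 0.86], [-0.71, -0.47], [0.66, -0.18]]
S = [9.22, 3.09]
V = [[-0.70,  -0.71], [0.71,  -0.7]]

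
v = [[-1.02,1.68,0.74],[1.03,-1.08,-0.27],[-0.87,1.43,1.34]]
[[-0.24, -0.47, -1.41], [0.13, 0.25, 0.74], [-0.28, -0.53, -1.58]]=v @ [[-0.03, -0.05, -0.15],[-0.12, -0.23, -0.69],[-0.1, -0.18, -0.54]]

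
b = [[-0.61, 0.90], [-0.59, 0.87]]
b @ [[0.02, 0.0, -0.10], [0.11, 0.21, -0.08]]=[[0.09, 0.19, -0.01], [0.08, 0.18, -0.01]]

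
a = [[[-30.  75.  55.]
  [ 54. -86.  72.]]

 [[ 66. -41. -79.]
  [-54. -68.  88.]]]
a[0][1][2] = 72.0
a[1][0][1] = -41.0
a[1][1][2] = 88.0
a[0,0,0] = -30.0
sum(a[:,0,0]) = 36.0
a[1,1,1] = -68.0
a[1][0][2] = -79.0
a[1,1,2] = 88.0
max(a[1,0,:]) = 66.0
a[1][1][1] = -68.0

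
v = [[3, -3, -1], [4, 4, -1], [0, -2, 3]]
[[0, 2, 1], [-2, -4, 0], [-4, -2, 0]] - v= [[-3, 5, 2], [-6, -8, 1], [-4, 0, -3]]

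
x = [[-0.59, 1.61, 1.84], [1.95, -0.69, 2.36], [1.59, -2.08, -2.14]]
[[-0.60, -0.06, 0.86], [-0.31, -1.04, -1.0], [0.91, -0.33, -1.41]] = x @ [[0.26, -0.46, -0.35], [0.09, -0.1, 0.42], [-0.32, -0.09, -0.01]]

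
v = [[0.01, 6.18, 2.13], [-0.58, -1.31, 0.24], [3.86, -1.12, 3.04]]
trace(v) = 1.74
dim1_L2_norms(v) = [6.54, 1.45, 5.04]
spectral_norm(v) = 6.64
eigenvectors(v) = [[-0.41+0.00j,0.75+0.00j,0.75-0.00j], [0.00+0.00j,(0.01+0.29j),0.01-0.29j], [-0.91+0.00j,-0.56-0.17j,(-0.56+0.17j)]]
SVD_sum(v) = [[0.03, 6.23, 1.96], [-0.01, -1.13, -0.35], [-0.0, -0.13, -0.04]] + [[0.08, -0.02, 0.06], [-0.03, 0.01, -0.03], [3.86, -0.99, 3.08]] + [[-0.1,-0.03,0.11],[-0.54,-0.19,0.62],[-0.0,-0.00,0.0]]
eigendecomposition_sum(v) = [[(1.18+0j), (0.91-0j), (1.59-0j)], [(-0.01-0j), (-0.01+0j), -0.01+0.00j], [2.66+0.00j, 2.05-0.00j, (3.58-0j)]] + [[-0.59+0.71j, 2.63+1.75j, (0.27-0.31j)],  [(-0.29-0.22j), (-0.65+1.05j), 0.13+0.10j],  [0.60-0.40j, (-1.58-1.9j), -0.27+0.17j]] + [[-0.59-0.71j, (2.63-1.75j), 0.27+0.31j], [(-0.29+0.22j), (-0.65-1.05j), 0.13-0.10j], [0.60+0.40j, (-1.58+1.9j), (-0.27-0.17j)]]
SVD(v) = [[-0.98,0.02,0.18], [0.18,-0.01,0.98], [0.02,1.00,0.0]] @ diag([6.641516132645968, 5.038634537185365, 0.8587930254060904]) @ [[-0.00, -0.95, -0.3], [0.77, -0.20, 0.61], [-0.64, -0.23, 0.73]]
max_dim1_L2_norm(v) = 6.54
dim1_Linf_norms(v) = [6.18, 1.31, 3.86]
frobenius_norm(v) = 8.38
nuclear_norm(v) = 12.54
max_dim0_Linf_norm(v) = 6.18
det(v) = 28.74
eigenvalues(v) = [(4.76+0j), (-1.51+1.94j), (-1.51-1.94j)]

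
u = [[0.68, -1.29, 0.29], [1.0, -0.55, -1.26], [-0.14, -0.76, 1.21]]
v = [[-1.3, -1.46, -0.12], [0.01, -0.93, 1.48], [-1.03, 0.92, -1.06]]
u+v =[[-0.62, -2.75, 0.17], [1.01, -1.48, 0.22], [-1.17, 0.16, 0.15]]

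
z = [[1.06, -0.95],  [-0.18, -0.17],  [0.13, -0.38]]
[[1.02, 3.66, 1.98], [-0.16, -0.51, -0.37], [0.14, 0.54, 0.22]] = z @[[0.93,3.15,1.96], [-0.04,-0.34,0.1]]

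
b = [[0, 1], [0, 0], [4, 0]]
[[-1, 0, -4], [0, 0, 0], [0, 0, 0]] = b @ [[0, 0, 0], [-1, 0, -4]]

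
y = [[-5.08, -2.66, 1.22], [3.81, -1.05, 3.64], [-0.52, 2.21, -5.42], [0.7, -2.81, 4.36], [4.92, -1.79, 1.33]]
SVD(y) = [[-0.08, 0.78, -0.46], [0.53, -0.18, 0.23], [-0.53, -0.35, -0.42], [0.48, 0.30, -0.12], [0.44, -0.39, -0.74]] @ diag([9.779498513705423, 7.38893977086608, 2.0272093831045144]) @ [[0.53, -0.38, 0.76], [-0.84, -0.38, 0.4], [-0.14, 0.85, 0.51]]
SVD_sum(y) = [[-0.41, 0.29, -0.59], [2.76, -1.95, 3.93], [-2.78, 1.96, -3.96], [2.52, -1.78, 3.59], [2.29, -1.61, 3.26]] + [[-4.79, -2.16, 2.29], [1.12, 0.50, -0.53], [2.14, 0.96, -1.03], [-1.85, -0.83, 0.89], [2.43, 1.09, -1.16]] + [[0.13, -0.79, -0.48], [-0.06, 0.39, 0.24], [0.11, -0.71, -0.43], [0.03, -0.20, -0.12], [0.2, -1.27, -0.77]]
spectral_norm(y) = 9.78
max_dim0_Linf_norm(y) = 5.42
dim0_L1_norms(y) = [15.03, 10.52, 15.97]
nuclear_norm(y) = 19.20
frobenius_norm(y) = 12.42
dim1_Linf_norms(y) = [5.08, 3.81, 5.42, 4.36, 4.92]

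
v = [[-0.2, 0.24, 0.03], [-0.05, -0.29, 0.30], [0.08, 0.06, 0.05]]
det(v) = 0.013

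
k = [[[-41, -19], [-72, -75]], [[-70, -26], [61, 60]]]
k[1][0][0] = -70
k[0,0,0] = -41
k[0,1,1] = -75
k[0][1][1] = -75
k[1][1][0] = 61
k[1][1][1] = 60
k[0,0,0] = -41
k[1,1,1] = 60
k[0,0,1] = -19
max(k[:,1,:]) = 61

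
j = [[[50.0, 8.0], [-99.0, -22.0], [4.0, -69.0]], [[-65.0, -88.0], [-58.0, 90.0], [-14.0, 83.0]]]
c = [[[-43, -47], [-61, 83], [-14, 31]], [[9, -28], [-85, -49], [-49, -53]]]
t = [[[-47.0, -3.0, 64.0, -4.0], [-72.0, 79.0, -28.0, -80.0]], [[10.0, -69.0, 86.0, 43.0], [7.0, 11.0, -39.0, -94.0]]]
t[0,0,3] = -4.0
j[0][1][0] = -99.0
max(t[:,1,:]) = 79.0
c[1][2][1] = -53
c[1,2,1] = -53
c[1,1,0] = -85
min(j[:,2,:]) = -69.0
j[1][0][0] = -65.0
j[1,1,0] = -58.0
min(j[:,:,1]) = -88.0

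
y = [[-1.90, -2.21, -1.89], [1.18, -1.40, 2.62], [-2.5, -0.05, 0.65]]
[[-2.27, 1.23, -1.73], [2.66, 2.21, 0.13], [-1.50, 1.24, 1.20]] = y @[[0.76,-0.33,-0.35], [-0.14,-0.77,0.62], [0.60,0.58,0.54]]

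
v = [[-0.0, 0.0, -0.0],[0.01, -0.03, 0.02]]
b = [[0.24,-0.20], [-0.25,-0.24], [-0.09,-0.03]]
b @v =[[-0.0, 0.01, -0.0], [-0.0, 0.01, -0.0], [-0.00, 0.0, -0.0]]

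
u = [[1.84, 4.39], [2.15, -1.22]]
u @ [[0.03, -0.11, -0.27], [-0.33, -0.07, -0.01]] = [[-1.39,-0.51,-0.54],[0.47,-0.15,-0.57]]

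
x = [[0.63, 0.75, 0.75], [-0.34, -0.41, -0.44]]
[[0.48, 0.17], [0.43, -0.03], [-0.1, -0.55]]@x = [[0.24, 0.29, 0.29],[0.28, 0.33, 0.34],[0.12, 0.15, 0.17]]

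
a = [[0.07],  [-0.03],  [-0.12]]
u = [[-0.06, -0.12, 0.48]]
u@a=[[-0.06]]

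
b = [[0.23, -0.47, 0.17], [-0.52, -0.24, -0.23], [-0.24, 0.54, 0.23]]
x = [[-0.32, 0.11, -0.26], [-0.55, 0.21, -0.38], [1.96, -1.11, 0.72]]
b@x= [[0.52,  -0.26,  0.24],[-0.15,  0.15,  0.06],[0.23,  -0.17,  0.02]]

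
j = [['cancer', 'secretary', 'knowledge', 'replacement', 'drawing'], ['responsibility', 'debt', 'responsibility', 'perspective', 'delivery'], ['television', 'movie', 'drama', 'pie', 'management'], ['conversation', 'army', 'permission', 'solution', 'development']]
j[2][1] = 'movie'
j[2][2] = 'drama'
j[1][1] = 'debt'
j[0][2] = 'knowledge'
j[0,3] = 'replacement'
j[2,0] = 'television'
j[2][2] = 'drama'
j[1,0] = 'responsibility'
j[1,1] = 'debt'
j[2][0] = 'television'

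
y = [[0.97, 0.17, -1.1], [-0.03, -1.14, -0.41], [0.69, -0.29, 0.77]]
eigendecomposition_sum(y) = [[0.49+0.40j, (0.08-0.08j), (-0.55+0.57j)], [(-0.04+0.08j), (0.01+0.01j), (-0.1-0.06j)], [0.34-0.35j, (-0.06-0.07j), (0.4+0.46j)]] + [[(0.49-0.4j), 0.08+0.08j, (-0.55-0.57j)], [(-0.04-0.08j), 0.01-0.01j, (-0.1+0.06j)], [(0.34+0.35j), (-0.06+0.07j), 0.40-0.46j]] + [[-0.00-0.00j, 0j, 0.00+0.00j],  [(0.05+0j), (-1.17-0j), (-0.21-0j)],  [0.01+0.00j, (-0.17-0j), (-0.03-0j)]]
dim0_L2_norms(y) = [1.19, 1.19, 1.4]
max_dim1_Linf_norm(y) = 1.14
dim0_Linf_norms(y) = [0.97, 1.14, 1.1]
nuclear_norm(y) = 3.75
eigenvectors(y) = [[(0.79+0j),(0.79-0j),(-0+0j)], [0.03+0.11j,(0.03-0.11j),0.99+0.00j], [(0.05-0.61j),0.05+0.61j,0.15+0.00j]]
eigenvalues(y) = [(0.9+0.87j), (0.9-0.87j), (-1.2+0j)]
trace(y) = 0.60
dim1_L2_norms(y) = [1.48, 1.21, 1.07]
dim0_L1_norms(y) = [1.69, 1.6, 2.28]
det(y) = -1.89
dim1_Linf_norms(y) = [1.1, 1.14, 0.77]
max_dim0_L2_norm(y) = 1.4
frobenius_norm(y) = 2.19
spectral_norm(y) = 1.51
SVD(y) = [[-0.95, -0.23, -0.23], [-0.26, 0.96, 0.13], [0.19, 0.18, -0.96]] @ diag([1.5130127855323803, 1.1884641552773796, 1.048735077336679]) @ [[-0.51, 0.06, 0.86],[-0.11, -0.99, 0.00],[-0.85, 0.09, -0.52]]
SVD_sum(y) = [[0.74,-0.08,-1.22], [0.21,-0.02,-0.34], [-0.15,0.02,0.25]] + [[0.03, 0.27, -0.0], [-0.12, -1.13, 0.0], [-0.02, -0.21, 0.0]] + [[0.20, -0.02, 0.12], [-0.11, 0.01, -0.07], [0.86, -0.09, 0.52]]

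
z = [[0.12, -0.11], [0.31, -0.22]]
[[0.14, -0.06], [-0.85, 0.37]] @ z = [[-0.00,-0.00], [0.01,0.01]]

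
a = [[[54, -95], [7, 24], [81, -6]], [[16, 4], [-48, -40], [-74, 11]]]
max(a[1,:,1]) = 11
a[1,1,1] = -40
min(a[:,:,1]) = -95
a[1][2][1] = 11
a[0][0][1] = -95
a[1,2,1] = 11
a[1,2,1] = 11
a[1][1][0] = -48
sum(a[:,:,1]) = -102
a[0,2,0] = 81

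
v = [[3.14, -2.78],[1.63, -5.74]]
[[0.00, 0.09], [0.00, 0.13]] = v@[[0.00, 0.01], [-0.00, -0.02]]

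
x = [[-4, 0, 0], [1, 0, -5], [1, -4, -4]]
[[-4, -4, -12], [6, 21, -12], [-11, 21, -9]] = x @ [[1, 1, 3], [4, -1, 0], [-1, -4, 3]]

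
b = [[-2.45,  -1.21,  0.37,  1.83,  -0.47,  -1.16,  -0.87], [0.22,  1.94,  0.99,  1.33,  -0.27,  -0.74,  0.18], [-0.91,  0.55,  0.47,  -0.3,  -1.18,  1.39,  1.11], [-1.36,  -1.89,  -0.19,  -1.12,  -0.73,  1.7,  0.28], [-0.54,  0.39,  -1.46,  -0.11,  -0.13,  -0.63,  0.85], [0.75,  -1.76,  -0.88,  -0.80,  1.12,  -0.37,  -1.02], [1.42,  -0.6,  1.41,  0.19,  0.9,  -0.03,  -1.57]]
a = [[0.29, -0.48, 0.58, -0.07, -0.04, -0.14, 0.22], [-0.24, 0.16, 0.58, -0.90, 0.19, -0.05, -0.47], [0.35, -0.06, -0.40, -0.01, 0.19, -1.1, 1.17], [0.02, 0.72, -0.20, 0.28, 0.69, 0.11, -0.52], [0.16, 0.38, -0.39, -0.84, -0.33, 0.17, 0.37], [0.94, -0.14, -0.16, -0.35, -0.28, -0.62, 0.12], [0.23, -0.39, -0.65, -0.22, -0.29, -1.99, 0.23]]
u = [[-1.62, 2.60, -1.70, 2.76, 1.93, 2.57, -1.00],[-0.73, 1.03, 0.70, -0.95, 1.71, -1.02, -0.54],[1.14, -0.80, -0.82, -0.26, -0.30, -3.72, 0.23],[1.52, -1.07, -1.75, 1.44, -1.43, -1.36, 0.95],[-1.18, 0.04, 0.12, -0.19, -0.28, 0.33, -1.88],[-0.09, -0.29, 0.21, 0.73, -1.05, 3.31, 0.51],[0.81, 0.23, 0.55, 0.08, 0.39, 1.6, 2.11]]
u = b @ a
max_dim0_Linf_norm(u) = 3.72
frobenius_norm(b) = 7.46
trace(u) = 5.17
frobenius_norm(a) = 3.76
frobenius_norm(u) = 9.74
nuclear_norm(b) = 14.72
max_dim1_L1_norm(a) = 4.0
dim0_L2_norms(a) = [1.11, 1.05, 1.21, 1.33, 0.91, 2.37, 1.45]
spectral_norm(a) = 2.80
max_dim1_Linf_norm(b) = 2.45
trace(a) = -0.39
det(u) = -0.00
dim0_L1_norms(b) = [7.65, 8.34, 5.77, 5.68, 4.8, 6.02, 5.88]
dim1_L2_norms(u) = [5.59, 2.69, 4.08, 3.66, 2.27, 3.6, 2.86]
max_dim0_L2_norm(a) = 2.37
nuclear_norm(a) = 8.28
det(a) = 0.00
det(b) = -0.00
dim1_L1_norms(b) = [8.36, 5.67, 5.91, 7.27, 4.11, 6.7, 6.12]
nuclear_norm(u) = 18.55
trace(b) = -3.23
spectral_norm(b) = 4.23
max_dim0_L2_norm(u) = 6.08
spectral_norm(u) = 6.98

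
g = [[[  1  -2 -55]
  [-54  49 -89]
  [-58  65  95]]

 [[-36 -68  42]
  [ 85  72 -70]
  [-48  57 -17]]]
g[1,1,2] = -70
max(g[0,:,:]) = 95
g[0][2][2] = 95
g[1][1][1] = 72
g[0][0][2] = -55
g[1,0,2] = 42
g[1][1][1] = 72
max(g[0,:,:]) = 95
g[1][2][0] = -48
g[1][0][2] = 42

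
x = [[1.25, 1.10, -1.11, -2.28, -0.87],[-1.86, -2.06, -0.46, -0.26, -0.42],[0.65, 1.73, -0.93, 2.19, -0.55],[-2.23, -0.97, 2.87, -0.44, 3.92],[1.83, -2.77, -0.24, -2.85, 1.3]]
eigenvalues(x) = [(2.36+3.04j), (2.36-3.04j), (-1.53+1.01j), (-1.53-1.01j), (-2.54+0j)]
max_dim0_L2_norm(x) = 4.29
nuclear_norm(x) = 16.92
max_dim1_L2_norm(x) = 5.45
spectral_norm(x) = 6.27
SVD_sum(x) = [[0.4, 0.63, -0.54, 0.38, -0.79], [-0.38, -0.6, 0.52, -0.36, 0.76], [0.76, 1.21, -1.05, 0.73, -1.52], [-1.54, -2.46, 2.13, -1.48, 3.09], [-0.73, -1.17, 1.01, -0.70, 1.47]] + [[1.18,-0.81,-0.71,-1.69,-0.37], [0.08,-0.06,-0.05,-0.12,-0.03], [-0.74,0.50,0.45,1.06,0.23], [-0.98,0.67,0.59,1.40,0.31], [1.89,-1.30,-1.15,-2.71,-0.59]] + [[0.51, 0.65, 0.28, -0.18, 0.48], [-1.27, -1.62, -0.71, 0.46, -1.21], [0.26, 0.33, 0.14, -0.09, 0.25], [0.51, 0.66, 0.29, -0.19, 0.49], [0.11, 0.14, 0.06, -0.04, 0.10]] + [[-0.77,0.6,0.09,-0.78,-0.34], [-0.23,0.18,0.03,-0.23,-0.1], [0.49,-0.38,-0.06,0.50,0.22], [-0.18,0.14,0.02,-0.18,-0.08], [0.59,-0.46,-0.07,0.60,0.26]] + [[-0.07,0.04,-0.23,-0.0,0.15], [-0.07,0.04,-0.25,-0.0,0.16], [-0.12,0.07,-0.41,-0.0,0.28], [-0.05,0.03,-0.16,-0.0,0.11], [-0.03,0.01,-0.09,-0.0,0.06]]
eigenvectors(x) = [[0.27+0.36j, 0.27-0.36j, (0.17+0.13j), 0.17-0.13j, -0.09+0.00j], [-0.17+0.00j, -0.17-0.00j, (-0.39+0.19j), -0.39-0.19j, -0.22+0.00j], [-0.17-0.09j, (-0.17+0.09j), 0.68+0.00j, 0.68-0.00j, (0.75+0j)], [0.10-0.49j, (0.1+0.49j), -0.06+0.14j, (-0.06-0.14j), (-0.46+0j)], [0.69+0.00j, (0.69-0j), -0.52+0.06j, -0.52-0.06j, -0.41+0.00j]]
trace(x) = -0.88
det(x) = -126.10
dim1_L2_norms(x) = [3.16, 2.86, 3.06, 5.45, 4.57]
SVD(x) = [[-0.2,0.46,-0.34,-0.68,0.4],[0.19,0.03,0.85,-0.20,0.44],[-0.39,-0.29,-0.17,0.44,0.74],[0.79,-0.38,-0.35,-0.16,0.28],[0.38,0.74,-0.07,0.52,0.16]] @ diag([6.273034424522585, 5.085466325419268, 2.9652767581706603, 1.8976050287757724, 0.7024957394881917]) @ [[-0.31, -0.5, 0.43, -0.3, 0.62], [0.50, -0.34, -0.3, -0.72, -0.16], [-0.5, -0.64, -0.28, 0.18, -0.48], [0.59, -0.46, -0.07, 0.6, 0.26], [-0.23, 0.13, -0.80, -0.00, 0.54]]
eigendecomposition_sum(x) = [[0.97+0.48j, 0.25-0.51j, -0.73+0.35j, (-0.85-0.19j), (-0.73+1.02j)], [-0.35+0.18j, 0.10+0.19j, 0.06-0.29j, (0.24-0.21j), (-0.14-0.44j)], [(-0.47-0.01j), -0.00+0.25j, 0.23-0.27j, (0.37-0.08j), (0.1-0.54j)], [(-0.33-1.14j), (-0.6+0.18j), (0.83+0.34j), (0.48+0.83j), 1.37-0.17j], [(1.46-0.75j), -0.40-0.76j, (-0.24+1.2j), -1.00+0.86j, (0.59+1.81j)]] + [[(0.97-0.48j), 0.25+0.51j, (-0.73-0.35j), (-0.85+0.19j), (-0.73-1.02j)], [(-0.35-0.18j), (0.1-0.19j), (0.06+0.29j), (0.24+0.21j), -0.14+0.44j], [(-0.47+0.01j), (-0-0.25j), 0.23+0.27j, 0.37+0.08j, (0.1+0.54j)], [(-0.33+1.14j), (-0.6-0.18j), (0.83-0.34j), (0.48-0.83j), (1.37+0.17j)], [(1.46+0.75j), (-0.4+0.76j), -0.24-1.20j, -1.00-0.86j, (0.59-1.81j)]] + [[(-0.25+0.32j), 0.20+0.66j, 0.01+0.38j, -0.19+0.16j, 0.18+0.11j], [-0.33-0.76j, -1.39-0.27j, -0.71-0.35j, -0.11-0.50j, (-0.37+0.21j)], [(-0.05+1.29j), (1.76+1.32j), (0.75+0.97j), -0.18+0.77j, (0.66-0.05j)], [-0.27-0.12j, (-0.43+0.26j), (-0.27+0.08j), -0.15-0.10j, -0.05+0.14j], [(-0.08-0.99j), -1.47-0.84j, -0.67-0.67j, 0.07-0.60j, -0.50+0.10j]] + [[(-0.25-0.32j), (0.2-0.66j), (0.01-0.38j), -0.19-0.16j, (0.18-0.11j)], [-0.33+0.76j, -1.39+0.27j, -0.71+0.35j, (-0.11+0.5j), -0.37-0.21j], [(-0.05-1.29j), 1.76-1.32j, (0.75-0.97j), (-0.18-0.77j), (0.66+0.05j)], [(-0.27+0.12j), -0.43-0.26j, -0.27-0.08j, (-0.15+0.1j), (-0.05-0.14j)], [(-0.08+0.99j), (-1.47+0.84j), -0.67+0.67j, (0.07+0.6j), -0.50-0.10j]] + [[(-0.19+0j), 0.20+0.00j, (0.33+0j), (-0.21+0j), 0.24+0.00j], [(-0.49+0j), (0.52+0j), 0.84+0.00j, -0.52+0.00j, 0.60+0.00j], [1.69-0.00j, -1.79-0.00j, (-2.89-0j), 1.81-0.00j, -2.08-0.00j], [-1.02+0.00j, 1.09+0.00j, (1.76+0j), (-1.1+0j), 1.26+0.00j], [(-0.92+0j), 0.97+0.00j, (1.57+0j), (-0.98+0j), 1.13+0.00j]]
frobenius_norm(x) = 8.84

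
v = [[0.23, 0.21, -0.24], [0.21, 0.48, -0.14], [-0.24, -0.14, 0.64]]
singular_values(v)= [0.87, 0.41, 0.07]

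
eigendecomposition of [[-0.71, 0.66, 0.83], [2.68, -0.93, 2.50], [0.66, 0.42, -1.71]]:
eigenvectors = [[-0.43,-0.6,0.17], [-0.87,0.73,-0.91], [-0.23,0.34,0.37]]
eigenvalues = [1.07, -1.98, -2.44]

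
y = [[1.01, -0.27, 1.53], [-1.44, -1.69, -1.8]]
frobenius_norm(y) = 3.41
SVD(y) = [[-0.48, 0.88], [0.88, 0.48]] @ diag([3.199781428832382, 1.1683316342971302]) @ [[-0.55,-0.42,-0.72],[0.16,-0.90,0.4]]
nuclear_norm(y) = 4.37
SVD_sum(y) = [[0.84, 0.65, 1.12], [-1.53, -1.18, -2.03]] + [[0.17, -0.92, 0.41], [0.09, -0.51, 0.23]]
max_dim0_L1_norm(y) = 3.33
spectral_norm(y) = 3.20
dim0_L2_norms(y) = [1.76, 1.71, 2.36]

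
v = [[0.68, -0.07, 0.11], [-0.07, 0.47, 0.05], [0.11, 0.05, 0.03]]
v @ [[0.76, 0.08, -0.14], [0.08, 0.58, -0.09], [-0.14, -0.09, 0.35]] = [[0.50,0.00,-0.05], [-0.02,0.26,-0.01], [0.08,0.04,-0.01]]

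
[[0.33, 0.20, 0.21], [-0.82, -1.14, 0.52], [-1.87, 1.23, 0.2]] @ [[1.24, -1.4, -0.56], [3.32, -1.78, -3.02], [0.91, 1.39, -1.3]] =[[1.26, -0.53, -1.06], [-4.33, 3.9, 3.23], [1.95, 0.71, -2.93]]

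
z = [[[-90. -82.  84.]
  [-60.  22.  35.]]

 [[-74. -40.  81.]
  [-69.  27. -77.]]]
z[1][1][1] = 27.0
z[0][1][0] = -60.0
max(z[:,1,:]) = 35.0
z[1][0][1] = -40.0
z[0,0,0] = -90.0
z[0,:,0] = [-90.0, -60.0]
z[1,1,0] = -69.0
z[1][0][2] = 81.0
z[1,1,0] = -69.0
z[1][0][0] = -74.0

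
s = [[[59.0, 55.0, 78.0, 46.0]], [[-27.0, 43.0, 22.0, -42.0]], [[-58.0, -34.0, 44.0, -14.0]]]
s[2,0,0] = -58.0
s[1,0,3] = -42.0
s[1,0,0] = -27.0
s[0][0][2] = 78.0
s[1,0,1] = 43.0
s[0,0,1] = 55.0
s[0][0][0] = 59.0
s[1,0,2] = 22.0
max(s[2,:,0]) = -58.0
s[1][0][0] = -27.0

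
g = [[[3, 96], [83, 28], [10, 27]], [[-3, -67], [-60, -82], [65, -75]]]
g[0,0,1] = 96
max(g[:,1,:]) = 83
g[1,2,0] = 65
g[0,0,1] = 96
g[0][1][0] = 83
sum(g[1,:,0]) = 2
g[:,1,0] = [83, -60]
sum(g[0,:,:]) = 247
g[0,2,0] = 10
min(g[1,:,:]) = -82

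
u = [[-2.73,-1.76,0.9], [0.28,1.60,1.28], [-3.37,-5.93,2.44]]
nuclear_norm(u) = 11.10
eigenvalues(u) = [(-1.9+0j), (1.61+2.74j), (1.61-2.74j)]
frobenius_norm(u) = 8.25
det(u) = -19.23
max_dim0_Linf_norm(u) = 5.93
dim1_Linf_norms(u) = [2.73, 1.6, 5.93]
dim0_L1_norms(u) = [6.38, 9.29, 4.62]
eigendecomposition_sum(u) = [[(-2.19-0j), -0.22+0.00j, 0.52+0.00j], [(0.53+0j), (0.05-0j), -0.13-0.00j], [-0.97-0.00j, (-0.1+0j), (0.23+0j)]] + [[-0.27-0.12j,-0.77+0.24j,(0.19+0.39j)],[(-0.13+0.59j),0.77+1.44j,0.70-0.53j],[-1.20-0.24j,(-2.92+1.61j),(1.1+1.42j)]] + [[-0.27+0.12j, (-0.77-0.24j), 0.19-0.39j], [(-0.13-0.59j), (0.77-1.44j), (0.7+0.53j)], [(-1.2+0.24j), (-2.92-1.61j), 1.10-1.42j]]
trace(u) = 1.31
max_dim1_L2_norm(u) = 7.24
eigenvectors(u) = [[-0.89+0.00j, 0.21+0.04j, 0.21-0.04j], [(0.22+0j), (0.01-0.43j), 0.01+0.43j], [(-0.4+0j), (0.88+0j), (0.88-0j)]]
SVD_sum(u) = [[-1.64, -2.47, 0.94], [0.54, 0.82, -0.31], [-3.8, -5.74, 2.19]] + [[-0.27, 0.4, 0.57],[-0.63, 0.92, 1.31],[0.03, -0.04, -0.06]] + [[-0.82, 0.31, -0.61], [0.37, -0.14, 0.28], [0.41, -0.15, 0.30]]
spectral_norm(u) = 7.93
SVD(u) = [[-0.39, 0.4, 0.83], [0.13, 0.92, -0.38], [-0.91, -0.04, -0.41]] @ diag([7.931586029116779, 1.8828334533862499, 1.2874708732740923]) @ [[0.53, 0.79, -0.30], [-0.37, 0.53, 0.76], [-0.77, 0.29, -0.57]]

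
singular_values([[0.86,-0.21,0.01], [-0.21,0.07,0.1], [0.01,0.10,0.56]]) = [0.91, 0.58, 0.0]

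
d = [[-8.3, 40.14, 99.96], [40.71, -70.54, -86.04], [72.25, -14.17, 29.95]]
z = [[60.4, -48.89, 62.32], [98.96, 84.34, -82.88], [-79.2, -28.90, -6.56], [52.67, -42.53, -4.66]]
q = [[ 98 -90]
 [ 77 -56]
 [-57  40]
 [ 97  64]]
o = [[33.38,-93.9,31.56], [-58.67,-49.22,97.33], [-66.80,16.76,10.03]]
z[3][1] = -42.53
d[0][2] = 99.96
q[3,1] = 64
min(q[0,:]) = -90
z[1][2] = -82.88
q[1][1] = -56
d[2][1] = -14.17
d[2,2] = 29.95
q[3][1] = 64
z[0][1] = -48.89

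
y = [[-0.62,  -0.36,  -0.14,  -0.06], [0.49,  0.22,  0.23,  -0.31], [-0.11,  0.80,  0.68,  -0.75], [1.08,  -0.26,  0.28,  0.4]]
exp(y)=[[0.49,-0.38,-0.2,0.09], [0.21,1.36,0.26,-0.55], [-0.42,1.49,1.96,-1.49], [0.89,-0.40,0.33,1.39]]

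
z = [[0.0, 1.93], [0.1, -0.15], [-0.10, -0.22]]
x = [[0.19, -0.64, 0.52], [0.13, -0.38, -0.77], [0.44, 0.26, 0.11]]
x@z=[[-0.12,0.35], [0.04,0.48], [0.02,0.79]]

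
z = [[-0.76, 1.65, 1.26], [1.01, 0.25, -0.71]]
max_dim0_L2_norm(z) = 1.67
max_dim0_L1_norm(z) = 1.97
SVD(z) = [[-0.95, 0.32], [0.32, 0.95]] @ diag([2.3037885349828717, 1.0802584811430413]) @ [[0.45, -0.64, -0.62], [0.66, 0.71, -0.25]]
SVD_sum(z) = [[-0.99, 1.41, 1.35], [0.33, -0.47, -0.45]] + [[0.23, 0.24, -0.09], [0.68, 0.72, -0.26]]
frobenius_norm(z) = 2.54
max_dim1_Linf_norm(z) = 1.65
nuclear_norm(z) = 3.38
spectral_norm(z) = 2.30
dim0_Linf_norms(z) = [1.01, 1.65, 1.26]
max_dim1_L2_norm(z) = 2.21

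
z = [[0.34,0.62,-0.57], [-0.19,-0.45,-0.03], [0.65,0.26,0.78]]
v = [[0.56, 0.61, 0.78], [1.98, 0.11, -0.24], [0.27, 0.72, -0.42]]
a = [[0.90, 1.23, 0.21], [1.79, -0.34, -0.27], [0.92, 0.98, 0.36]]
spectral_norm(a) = 2.36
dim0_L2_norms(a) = [2.2, 1.61, 0.5]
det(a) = -0.54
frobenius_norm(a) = 2.77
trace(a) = 0.92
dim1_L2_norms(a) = [1.54, 1.84, 1.39]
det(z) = -0.18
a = v + z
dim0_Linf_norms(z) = [0.65, 0.62, 0.78]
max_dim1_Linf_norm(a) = 1.79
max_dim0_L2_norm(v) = 2.08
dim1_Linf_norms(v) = [0.78, 1.98, 0.72]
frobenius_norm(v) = 2.46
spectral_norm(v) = 2.11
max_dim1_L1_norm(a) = 2.4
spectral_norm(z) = 1.08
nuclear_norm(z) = 2.23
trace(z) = 0.67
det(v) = 1.63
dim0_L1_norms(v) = [2.81, 1.44, 1.44]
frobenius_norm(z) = 1.47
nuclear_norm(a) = 3.97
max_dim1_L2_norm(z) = 1.05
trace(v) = 0.25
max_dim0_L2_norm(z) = 0.97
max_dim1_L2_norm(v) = 2.0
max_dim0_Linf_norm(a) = 1.79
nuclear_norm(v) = 3.88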